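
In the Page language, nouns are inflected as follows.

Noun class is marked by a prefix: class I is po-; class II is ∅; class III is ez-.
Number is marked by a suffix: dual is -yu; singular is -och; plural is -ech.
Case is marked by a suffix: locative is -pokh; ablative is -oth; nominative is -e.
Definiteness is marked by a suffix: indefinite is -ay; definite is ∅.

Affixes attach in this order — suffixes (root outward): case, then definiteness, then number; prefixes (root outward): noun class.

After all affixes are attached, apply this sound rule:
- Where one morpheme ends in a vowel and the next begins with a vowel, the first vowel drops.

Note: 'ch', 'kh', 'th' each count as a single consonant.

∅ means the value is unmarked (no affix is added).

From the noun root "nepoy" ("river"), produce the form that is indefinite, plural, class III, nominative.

Attach case nominative -e → nepoye.
Attach definiteness indefinite -ay → nepoyeay.
Attach number plural -ech → nepoyeayech.
Attach noun class class III ez- → eznepoyeayech.
Apply vowel deletion: eznepoyeayech → eznepoyayech.

eznepoyayech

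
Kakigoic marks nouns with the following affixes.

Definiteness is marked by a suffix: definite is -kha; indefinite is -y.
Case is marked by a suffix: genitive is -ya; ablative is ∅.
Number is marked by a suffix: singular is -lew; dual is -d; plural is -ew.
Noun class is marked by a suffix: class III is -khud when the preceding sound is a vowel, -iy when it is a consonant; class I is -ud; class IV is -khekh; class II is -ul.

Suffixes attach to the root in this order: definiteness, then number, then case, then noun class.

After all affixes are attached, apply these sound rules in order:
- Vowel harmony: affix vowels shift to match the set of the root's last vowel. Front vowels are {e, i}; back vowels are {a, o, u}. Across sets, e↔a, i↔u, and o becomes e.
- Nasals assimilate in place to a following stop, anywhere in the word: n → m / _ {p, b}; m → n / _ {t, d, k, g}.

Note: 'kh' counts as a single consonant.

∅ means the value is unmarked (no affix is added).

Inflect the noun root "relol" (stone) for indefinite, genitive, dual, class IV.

relolydyakhakh

Attach definiteness indefinite -y → reloly.
Attach number dual -d → relolyd.
Attach case genitive -ya → relolydya.
Attach noun class class IV -khekh → relolydyakhekh.
Apply vowel harmony: relolydyakhekh → relolydyakhakh.
Nasal assimilation: no change.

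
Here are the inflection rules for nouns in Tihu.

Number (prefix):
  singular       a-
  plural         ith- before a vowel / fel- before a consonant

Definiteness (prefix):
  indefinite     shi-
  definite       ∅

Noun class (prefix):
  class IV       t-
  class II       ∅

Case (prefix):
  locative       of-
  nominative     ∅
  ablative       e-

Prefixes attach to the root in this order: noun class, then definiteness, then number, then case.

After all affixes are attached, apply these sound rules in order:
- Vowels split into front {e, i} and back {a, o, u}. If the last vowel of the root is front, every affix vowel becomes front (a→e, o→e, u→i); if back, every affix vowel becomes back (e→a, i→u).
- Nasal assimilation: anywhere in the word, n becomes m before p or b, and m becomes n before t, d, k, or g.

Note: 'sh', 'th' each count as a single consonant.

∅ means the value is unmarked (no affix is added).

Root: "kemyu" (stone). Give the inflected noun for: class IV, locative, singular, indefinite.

ofashutkemyu

Attach noun class class IV t- → tkemyu.
Attach definiteness indefinite shi- → shitkemyu.
Attach number singular a- → ashitkemyu.
Attach case locative of- → ofashitkemyu.
Apply vowel harmony: ofashitkemyu → ofashutkemyu.
Nasal assimilation: no change.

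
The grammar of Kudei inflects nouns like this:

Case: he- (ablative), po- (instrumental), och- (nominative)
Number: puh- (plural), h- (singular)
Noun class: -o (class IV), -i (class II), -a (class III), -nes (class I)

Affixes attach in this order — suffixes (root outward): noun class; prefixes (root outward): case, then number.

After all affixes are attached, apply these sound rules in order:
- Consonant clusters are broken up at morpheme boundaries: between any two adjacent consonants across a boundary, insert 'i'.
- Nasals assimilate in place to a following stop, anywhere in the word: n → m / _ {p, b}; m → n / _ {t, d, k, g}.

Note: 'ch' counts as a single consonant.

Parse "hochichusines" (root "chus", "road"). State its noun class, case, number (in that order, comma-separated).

class I, nominative, singular

Segment: h-och-chus-nes.
noun class: -nes → class I.
case: och- → nominative.
number: h- → singular.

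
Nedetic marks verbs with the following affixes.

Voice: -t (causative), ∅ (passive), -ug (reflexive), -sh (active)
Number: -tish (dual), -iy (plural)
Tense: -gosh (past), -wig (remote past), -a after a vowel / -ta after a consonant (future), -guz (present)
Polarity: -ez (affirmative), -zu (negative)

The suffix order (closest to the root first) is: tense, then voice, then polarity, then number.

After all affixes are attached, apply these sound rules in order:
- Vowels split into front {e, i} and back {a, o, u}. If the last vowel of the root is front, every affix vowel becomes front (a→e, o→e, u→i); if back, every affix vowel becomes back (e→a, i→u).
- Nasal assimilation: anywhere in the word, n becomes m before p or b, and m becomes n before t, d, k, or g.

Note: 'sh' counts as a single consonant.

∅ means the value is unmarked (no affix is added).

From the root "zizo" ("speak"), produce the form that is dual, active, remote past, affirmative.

zizowugshaztush

Attach tense remote past -wig → zizowig.
Attach voice active -sh → zizowigsh.
Attach polarity affirmative -ez → zizowigshez.
Attach number dual -tish → zizowigsheztish.
Apply vowel harmony: zizowigsheztish → zizowugshaztush.
Nasal assimilation: no change.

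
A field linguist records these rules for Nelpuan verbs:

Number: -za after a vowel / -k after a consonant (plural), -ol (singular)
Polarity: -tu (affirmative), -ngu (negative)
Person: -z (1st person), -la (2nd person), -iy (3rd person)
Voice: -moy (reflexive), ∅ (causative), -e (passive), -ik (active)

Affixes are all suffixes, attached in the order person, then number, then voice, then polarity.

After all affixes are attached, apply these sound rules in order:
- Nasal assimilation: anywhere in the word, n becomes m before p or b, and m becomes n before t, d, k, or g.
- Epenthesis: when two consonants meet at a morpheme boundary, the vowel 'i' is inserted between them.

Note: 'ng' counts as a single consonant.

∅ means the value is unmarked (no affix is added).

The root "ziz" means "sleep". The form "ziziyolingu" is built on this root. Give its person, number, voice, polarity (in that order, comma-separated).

Segment: ziz-iy-ol-ngu.
person: -iy → 3rd person.
number: -ol → singular.
voice: ∅ → causative.
polarity: -ngu → negative.

3rd person, singular, causative, negative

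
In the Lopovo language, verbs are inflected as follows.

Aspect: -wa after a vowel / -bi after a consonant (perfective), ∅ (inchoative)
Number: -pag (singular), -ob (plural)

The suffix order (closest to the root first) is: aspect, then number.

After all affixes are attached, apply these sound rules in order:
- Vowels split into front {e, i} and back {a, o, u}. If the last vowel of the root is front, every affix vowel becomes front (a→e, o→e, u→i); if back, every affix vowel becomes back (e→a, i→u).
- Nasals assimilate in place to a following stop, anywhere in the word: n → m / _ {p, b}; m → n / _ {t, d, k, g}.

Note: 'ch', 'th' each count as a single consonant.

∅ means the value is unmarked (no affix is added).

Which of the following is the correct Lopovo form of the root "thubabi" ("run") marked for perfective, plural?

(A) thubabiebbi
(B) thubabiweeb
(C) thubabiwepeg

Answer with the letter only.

B

Attach aspect perfective -wa (after vowel 'i') → thubabiwa.
Attach number plural -ob → thubabiwaob.
Apply vowel harmony: thubabiwaob → thubabiweeb.
Nasal assimilation: no change.
So the correct form is thubabiweeb, option (B).
(C) thubabiwepeg is wrong: it uses singular instead of plural for number.
(A) thubabiebbi is wrong: it has the affixes in the wrong order.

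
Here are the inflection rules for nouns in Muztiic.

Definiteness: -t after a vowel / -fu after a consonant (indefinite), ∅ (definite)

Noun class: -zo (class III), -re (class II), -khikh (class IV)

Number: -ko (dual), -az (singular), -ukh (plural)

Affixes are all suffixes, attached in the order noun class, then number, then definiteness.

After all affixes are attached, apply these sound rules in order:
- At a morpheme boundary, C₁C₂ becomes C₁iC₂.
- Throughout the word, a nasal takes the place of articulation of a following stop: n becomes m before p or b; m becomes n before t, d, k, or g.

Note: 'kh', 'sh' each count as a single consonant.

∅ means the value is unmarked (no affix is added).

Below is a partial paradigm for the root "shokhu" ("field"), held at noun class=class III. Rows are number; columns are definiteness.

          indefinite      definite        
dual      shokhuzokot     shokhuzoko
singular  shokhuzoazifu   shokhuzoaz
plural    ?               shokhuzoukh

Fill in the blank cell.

Attach noun class class III -zo → shokhuzo.
Attach number plural -ukh → shokhuzoukh.
Attach definiteness indefinite -fu (after consonant 'kh') → shokhuzoukhfu.
Apply epenthesis: shokhuzoukhfu → shokhuzoukhifu.
Nasal assimilation: no change.

shokhuzoukhifu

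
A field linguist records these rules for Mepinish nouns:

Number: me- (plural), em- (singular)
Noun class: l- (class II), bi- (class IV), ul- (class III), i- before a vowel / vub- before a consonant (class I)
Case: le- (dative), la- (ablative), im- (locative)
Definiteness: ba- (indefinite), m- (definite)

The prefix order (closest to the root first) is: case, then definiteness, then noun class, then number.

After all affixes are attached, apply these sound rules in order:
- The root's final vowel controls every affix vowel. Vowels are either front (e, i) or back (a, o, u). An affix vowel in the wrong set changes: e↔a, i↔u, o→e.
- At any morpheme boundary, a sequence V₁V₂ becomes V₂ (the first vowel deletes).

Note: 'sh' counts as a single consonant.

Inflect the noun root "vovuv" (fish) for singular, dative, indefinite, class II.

amlbalavovuv

Attach case dative le- → levovuv.
Attach definiteness indefinite ba- → balevovuv.
Attach noun class class II l- → lbalevovuv.
Attach number singular em- → emlbalevovuv.
Apply vowel harmony: emlbalevovuv → amlbalavovuv.
Vowel deletion: no change.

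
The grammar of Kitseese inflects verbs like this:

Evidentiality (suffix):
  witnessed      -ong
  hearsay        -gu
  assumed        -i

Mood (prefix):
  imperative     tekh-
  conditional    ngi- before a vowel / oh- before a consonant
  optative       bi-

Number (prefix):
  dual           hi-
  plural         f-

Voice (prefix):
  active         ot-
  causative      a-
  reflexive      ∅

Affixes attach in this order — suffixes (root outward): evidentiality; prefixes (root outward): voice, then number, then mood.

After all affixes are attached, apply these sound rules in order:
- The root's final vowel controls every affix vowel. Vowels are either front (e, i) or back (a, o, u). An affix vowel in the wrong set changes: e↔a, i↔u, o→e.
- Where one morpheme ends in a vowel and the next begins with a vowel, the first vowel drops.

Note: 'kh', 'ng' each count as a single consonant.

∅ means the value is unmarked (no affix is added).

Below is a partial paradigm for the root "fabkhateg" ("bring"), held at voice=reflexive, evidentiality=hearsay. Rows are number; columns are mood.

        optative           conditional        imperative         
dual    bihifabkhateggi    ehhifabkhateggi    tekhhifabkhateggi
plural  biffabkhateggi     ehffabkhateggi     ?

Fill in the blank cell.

voice = reflexive: zero marking, form stays fabkhateg.
Attach number plural f- → ffabkhateg.
Attach mood imperative tekh- → tekhffabkhateg.
Attach evidentiality hearsay -gu → tekhffabkhateggu.
Apply vowel harmony: tekhffabkhateggu → tekhffabkhateggi.
Vowel deletion: no change.

tekhffabkhateggi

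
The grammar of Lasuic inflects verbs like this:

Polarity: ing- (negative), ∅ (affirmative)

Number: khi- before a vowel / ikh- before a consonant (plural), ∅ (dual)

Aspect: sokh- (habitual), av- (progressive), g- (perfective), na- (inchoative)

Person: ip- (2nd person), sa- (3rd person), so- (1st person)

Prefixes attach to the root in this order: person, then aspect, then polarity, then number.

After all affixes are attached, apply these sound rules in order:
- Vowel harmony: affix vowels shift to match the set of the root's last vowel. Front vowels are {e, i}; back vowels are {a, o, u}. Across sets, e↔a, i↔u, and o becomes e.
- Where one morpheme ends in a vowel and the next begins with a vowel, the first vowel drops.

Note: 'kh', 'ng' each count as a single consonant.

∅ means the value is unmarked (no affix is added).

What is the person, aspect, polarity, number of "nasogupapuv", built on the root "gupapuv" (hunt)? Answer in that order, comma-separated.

Segment: na-so-gupapuv.
person: so- → 1st person.
aspect: na- → inchoative.
polarity: ∅ → affirmative.
number: ∅ → dual.

1st person, inchoative, affirmative, dual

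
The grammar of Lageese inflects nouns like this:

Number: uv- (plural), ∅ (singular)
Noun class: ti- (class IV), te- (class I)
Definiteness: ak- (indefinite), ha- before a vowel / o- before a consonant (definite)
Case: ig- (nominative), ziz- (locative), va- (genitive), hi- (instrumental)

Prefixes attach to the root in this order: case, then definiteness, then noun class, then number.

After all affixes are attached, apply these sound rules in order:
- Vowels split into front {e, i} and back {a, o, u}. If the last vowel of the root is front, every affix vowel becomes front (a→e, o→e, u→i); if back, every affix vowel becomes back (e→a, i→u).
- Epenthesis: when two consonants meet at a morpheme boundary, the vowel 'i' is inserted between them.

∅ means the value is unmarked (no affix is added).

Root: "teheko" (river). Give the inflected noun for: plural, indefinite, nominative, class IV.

uvituakugiteheko

Attach case nominative ig- → igteheko.
Attach definiteness indefinite ak- → akigteheko.
Attach noun class class IV ti- → tiakigteheko.
Attach number plural uv- → uvtiakigteheko.
Apply vowel harmony: uvtiakigteheko → uvtuakugteheko.
Apply epenthesis: uvtuakugteheko → uvituakugiteheko.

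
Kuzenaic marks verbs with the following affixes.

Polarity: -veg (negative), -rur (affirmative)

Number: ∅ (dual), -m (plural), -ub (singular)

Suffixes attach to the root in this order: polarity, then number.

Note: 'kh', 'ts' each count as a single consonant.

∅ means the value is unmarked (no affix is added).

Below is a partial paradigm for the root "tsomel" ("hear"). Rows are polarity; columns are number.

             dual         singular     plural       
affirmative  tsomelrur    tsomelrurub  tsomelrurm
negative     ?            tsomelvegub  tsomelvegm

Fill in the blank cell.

tsomelveg

Attach polarity negative -veg → tsomelveg.
number = dual: zero marking, form stays tsomelveg.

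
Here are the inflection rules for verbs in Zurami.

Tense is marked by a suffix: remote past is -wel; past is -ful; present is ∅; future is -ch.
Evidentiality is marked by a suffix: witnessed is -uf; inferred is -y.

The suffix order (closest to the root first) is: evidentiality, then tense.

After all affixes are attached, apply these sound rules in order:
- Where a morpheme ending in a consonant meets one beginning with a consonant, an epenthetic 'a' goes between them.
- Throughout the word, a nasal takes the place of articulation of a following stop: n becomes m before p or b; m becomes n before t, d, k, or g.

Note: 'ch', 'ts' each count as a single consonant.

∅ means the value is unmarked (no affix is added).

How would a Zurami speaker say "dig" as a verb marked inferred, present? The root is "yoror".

Attach evidentiality inferred -y → yorory.
tense = present: zero marking, form stays yorory.
Apply epenthesis: yorory → yororay.
Nasal assimilation: no change.

yororay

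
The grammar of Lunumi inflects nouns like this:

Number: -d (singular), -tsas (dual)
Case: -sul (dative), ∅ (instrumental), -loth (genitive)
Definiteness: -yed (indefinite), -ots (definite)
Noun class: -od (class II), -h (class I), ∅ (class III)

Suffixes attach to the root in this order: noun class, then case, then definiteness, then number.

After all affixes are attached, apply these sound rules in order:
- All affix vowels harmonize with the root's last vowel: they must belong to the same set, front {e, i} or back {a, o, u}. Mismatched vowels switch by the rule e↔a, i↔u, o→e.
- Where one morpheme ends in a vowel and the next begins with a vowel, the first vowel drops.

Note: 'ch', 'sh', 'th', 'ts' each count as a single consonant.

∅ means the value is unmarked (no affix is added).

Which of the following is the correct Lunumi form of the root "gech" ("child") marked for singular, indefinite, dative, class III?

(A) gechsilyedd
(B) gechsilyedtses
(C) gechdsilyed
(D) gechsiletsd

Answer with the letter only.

A

noun class = class III: zero marking, form stays gech.
Attach case dative -sul → gechsul.
Attach definiteness indefinite -yed → gechsulyed.
Attach number singular -d → gechsulyedd.
Apply vowel harmony: gechsulyedd → gechsilyedd.
Vowel deletion: no change.
So the correct form is gechsilyedd, option (A).
(D) gechsiletsd is wrong: it uses definite instead of indefinite for definiteness.
(C) gechdsilyed is wrong: it has the affixes in the wrong order.
(B) gechsilyedtses is wrong: it uses dual instead of singular for number.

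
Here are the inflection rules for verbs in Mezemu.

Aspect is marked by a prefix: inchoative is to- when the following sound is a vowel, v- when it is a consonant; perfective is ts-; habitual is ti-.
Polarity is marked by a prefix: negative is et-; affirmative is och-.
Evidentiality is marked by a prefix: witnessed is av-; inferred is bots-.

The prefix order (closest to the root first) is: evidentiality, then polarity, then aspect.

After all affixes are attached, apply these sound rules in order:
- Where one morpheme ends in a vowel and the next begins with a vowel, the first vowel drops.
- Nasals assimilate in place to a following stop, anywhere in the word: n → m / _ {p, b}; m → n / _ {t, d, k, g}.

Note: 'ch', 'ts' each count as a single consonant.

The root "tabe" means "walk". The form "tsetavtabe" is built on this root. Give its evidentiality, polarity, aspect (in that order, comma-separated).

Segment: ts-et-av-tabe.
evidentiality: av- → witnessed.
polarity: et- → negative.
aspect: ts- → perfective.

witnessed, negative, perfective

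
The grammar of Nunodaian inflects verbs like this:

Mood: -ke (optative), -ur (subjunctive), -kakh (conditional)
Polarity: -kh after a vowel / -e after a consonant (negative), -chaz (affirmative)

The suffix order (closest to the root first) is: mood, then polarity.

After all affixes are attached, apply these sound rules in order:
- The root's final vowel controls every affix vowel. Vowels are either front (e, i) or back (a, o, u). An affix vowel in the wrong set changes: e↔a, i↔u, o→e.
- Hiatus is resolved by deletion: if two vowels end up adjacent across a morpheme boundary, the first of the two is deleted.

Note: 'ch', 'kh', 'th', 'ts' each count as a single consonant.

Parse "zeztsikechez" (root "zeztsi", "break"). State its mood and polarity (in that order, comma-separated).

Segment: zeztsi-ke-chaz.
mood: -ke → optative.
polarity: -chaz → affirmative.

optative, affirmative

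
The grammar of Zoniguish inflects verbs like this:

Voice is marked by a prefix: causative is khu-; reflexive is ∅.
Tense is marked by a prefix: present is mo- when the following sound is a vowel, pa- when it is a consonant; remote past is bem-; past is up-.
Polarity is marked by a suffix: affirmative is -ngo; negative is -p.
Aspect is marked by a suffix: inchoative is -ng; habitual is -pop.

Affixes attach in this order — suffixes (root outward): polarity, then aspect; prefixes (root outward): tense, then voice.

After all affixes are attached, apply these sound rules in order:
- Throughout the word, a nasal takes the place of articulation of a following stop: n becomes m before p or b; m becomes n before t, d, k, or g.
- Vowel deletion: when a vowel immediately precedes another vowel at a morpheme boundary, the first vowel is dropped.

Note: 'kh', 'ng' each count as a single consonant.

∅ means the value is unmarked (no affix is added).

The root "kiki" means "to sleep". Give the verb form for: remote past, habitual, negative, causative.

Attach polarity negative -p → kikip.
Attach aspect habitual -pop → kikippop.
Attach tense remote past bem- → bemkikippop.
Attach voice causative khu- → khubemkikippop.
Apply nasal assimilation: khubemkikippop → khubenkikippop.
Vowel deletion: no change.

khubenkikippop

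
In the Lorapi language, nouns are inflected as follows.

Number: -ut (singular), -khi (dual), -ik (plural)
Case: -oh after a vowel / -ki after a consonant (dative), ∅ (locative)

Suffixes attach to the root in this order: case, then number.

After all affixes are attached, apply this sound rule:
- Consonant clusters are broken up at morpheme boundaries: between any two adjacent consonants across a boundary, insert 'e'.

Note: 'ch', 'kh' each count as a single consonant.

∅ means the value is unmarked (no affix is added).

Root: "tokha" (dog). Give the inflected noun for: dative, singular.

Attach case dative -oh (after vowel 'a') → tokhaoh.
Attach number singular -ut → tokhaohut.
Epenthesis: no change.

tokhaohut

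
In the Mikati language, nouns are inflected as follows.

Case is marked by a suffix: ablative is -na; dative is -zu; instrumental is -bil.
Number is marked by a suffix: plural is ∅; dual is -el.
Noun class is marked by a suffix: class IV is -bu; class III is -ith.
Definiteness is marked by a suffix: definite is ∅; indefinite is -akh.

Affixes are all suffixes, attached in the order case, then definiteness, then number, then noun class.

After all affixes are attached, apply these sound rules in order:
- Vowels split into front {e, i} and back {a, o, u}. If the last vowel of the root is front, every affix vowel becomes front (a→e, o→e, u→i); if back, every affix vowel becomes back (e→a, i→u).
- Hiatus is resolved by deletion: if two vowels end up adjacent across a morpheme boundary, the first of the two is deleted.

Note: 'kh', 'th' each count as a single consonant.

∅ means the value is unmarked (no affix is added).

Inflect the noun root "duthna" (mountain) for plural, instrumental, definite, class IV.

Attach case instrumental -bil → duthnabil.
definiteness = definite: zero marking, form stays duthnabil.
number = plural: zero marking, form stays duthnabil.
Attach noun class class IV -bu → duthnabilbu.
Apply vowel harmony: duthnabilbu → duthnabulbu.
Vowel deletion: no change.

duthnabulbu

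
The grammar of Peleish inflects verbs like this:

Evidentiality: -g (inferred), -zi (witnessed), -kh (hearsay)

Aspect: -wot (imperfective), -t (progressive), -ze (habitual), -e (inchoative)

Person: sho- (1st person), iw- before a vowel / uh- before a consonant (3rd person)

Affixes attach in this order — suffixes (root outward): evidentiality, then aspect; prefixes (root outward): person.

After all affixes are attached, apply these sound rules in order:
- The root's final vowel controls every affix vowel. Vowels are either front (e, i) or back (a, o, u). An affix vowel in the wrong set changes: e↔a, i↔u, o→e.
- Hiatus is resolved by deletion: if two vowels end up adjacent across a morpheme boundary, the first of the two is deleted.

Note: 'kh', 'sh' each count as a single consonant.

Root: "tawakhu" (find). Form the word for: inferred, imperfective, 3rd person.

uhtawakhugwot

Attach person 3rd person uh- (before consonant 't') → uhtawakhu.
Attach evidentiality inferred -g → uhtawakhug.
Attach aspect imperfective -wot → uhtawakhugwot.
Vowel harmony: no change.
Vowel deletion: no change.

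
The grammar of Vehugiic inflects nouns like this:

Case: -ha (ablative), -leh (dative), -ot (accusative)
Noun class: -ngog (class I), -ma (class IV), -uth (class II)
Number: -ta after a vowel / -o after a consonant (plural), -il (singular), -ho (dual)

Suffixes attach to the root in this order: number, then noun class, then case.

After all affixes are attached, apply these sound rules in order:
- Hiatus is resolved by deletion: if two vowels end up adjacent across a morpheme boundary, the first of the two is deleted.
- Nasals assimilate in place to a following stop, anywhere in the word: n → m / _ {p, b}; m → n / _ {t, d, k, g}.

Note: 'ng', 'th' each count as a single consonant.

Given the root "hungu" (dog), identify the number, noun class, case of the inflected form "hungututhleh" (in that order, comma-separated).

plural, class II, dative

Segment: hungu-ta-uth-leh.
number: -ta/o → plural.
noun class: -uth → class II.
case: -leh → dative.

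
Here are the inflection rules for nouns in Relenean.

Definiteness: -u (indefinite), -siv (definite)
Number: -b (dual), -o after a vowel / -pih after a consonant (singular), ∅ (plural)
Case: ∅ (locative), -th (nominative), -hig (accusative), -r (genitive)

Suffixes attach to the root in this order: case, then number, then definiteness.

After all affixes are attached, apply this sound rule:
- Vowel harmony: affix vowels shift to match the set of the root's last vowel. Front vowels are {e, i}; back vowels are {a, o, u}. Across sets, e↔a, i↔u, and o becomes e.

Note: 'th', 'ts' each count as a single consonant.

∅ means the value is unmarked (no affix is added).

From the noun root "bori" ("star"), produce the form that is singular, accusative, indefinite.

Attach case accusative -hig → borihig.
Attach number singular -pih (after consonant 'g') → borihigpih.
Attach definiteness indefinite -u → borihigpihu.
Apply vowel harmony: borihigpihu → borihigpihi.

borihigpihi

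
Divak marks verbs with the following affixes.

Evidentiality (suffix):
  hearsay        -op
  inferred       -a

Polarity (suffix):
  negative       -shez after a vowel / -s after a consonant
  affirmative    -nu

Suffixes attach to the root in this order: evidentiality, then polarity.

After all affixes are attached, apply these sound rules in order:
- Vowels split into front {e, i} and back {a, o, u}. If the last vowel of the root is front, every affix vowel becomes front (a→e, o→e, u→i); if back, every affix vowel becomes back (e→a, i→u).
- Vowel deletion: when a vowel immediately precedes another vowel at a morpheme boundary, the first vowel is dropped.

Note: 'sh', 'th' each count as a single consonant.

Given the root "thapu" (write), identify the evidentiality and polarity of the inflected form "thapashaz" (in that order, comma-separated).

inferred, negative

Segment: thapu-a-shez.
evidentiality: -a → inferred.
polarity: -shez/s → negative.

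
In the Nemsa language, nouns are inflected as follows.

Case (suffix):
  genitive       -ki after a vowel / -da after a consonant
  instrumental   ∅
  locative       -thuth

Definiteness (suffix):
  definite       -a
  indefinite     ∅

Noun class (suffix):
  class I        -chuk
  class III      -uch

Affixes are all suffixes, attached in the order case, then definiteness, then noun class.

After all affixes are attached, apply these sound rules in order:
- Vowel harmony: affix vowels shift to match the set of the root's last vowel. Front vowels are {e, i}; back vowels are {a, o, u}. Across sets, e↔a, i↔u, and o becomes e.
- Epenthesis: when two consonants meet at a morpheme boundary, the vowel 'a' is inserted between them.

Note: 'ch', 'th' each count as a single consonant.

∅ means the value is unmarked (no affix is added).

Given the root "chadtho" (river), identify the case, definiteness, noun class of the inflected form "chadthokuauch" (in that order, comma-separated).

genitive, definite, class III

Segment: chadtho-ki-a-uch.
case: -ki/da → genitive.
definiteness: -a → definite.
noun class: -uch → class III.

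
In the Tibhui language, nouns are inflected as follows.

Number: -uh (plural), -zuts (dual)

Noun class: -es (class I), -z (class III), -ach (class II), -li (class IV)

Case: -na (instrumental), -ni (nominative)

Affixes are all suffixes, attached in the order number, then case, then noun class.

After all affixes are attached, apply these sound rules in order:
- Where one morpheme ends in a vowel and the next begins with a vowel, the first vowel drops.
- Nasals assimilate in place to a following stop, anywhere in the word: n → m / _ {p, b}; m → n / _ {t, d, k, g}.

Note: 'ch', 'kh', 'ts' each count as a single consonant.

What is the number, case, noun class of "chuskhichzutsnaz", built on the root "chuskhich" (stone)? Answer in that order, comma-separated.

dual, instrumental, class III

Segment: chuskhich-zuts-na-z.
number: -zuts → dual.
case: -na → instrumental.
noun class: -z → class III.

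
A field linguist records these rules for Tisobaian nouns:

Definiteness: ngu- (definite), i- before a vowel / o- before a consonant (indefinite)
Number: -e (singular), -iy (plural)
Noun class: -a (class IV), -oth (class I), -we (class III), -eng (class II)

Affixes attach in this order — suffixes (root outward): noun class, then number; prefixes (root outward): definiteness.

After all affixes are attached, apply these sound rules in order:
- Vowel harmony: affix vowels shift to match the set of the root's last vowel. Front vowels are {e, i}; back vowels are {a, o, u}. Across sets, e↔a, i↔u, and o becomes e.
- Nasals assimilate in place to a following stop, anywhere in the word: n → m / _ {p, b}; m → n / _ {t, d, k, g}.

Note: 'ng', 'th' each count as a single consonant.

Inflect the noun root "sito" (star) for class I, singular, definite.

Attach definiteness definite ngu- → ngusito.
Attach noun class class I -oth → ngusitooth.
Attach number singular -e → ngusitoothe.
Apply vowel harmony: ngusitoothe → ngusitootha.
Nasal assimilation: no change.

ngusitootha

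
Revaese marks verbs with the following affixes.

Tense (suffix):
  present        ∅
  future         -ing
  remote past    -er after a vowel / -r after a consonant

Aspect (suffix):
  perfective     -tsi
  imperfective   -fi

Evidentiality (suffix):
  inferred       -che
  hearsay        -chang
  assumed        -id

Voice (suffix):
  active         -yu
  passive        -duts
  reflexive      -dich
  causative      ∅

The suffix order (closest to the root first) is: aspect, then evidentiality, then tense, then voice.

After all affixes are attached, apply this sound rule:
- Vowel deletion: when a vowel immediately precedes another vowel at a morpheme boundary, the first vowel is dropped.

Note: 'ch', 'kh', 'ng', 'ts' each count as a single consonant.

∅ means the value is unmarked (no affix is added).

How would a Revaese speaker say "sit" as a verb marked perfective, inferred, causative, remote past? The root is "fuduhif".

Attach aspect perfective -tsi → fuduhiftsi.
Attach evidentiality inferred -che → fuduhiftsiche.
Attach tense remote past -er (after vowel 'e') → fuduhiftsicheer.
voice = causative: zero marking, form stays fuduhiftsicheer.
Apply vowel deletion: fuduhiftsicheer → fuduhiftsicher.

fuduhiftsicher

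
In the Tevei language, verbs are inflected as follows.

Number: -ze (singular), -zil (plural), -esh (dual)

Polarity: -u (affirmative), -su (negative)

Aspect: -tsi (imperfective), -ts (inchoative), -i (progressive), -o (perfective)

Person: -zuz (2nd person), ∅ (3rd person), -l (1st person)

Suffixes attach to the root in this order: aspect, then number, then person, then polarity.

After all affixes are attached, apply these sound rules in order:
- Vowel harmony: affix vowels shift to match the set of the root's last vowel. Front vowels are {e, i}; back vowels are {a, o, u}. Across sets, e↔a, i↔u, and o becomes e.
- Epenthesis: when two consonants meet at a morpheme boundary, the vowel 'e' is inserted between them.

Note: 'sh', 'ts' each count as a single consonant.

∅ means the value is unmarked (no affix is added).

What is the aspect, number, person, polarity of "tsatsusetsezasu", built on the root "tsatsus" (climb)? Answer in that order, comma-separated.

Segment: tsatsus-ts-ze-su.
aspect: -ts → inchoative.
number: -ze → singular.
person: ∅ → 3rd person.
polarity: -su → negative.

inchoative, singular, 3rd person, negative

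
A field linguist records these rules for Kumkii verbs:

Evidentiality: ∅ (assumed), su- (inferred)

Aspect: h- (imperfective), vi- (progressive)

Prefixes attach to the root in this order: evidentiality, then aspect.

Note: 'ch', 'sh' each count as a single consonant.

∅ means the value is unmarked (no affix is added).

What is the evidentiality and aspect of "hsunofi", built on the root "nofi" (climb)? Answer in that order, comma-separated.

inferred, imperfective

Segment: h-su-nofi.
evidentiality: su- → inferred.
aspect: h- → imperfective.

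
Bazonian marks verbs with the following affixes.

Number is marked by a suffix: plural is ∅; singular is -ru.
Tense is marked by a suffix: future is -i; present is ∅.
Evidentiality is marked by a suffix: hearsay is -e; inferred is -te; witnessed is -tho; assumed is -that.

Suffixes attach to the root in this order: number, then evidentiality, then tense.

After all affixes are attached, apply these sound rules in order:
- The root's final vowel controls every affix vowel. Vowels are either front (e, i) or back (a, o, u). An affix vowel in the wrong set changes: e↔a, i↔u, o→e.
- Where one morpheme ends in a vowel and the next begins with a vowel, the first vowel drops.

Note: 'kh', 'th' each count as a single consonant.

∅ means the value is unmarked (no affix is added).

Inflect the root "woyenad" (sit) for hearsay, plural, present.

woyenada

number = plural: zero marking, form stays woyenad.
Attach evidentiality hearsay -e → woyenade.
tense = present: zero marking, form stays woyenade.
Apply vowel harmony: woyenade → woyenada.
Vowel deletion: no change.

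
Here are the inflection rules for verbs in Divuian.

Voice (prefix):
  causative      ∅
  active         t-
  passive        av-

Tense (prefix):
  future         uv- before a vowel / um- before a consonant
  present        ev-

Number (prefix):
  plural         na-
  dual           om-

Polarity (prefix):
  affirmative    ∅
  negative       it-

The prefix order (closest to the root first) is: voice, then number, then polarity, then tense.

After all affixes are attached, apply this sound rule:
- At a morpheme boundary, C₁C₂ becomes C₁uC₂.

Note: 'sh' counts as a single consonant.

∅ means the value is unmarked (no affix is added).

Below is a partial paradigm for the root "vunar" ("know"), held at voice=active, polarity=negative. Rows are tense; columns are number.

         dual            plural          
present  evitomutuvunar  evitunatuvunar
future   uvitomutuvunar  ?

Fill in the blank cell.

Attach voice active t- → tvunar.
Attach number plural na- → natvunar.
Attach polarity negative it- → itnatvunar.
Attach tense future uv- (before vowel 'i') → uvitnatvunar.
Apply epenthesis: uvitnatvunar → uvitunatuvunar.

uvitunatuvunar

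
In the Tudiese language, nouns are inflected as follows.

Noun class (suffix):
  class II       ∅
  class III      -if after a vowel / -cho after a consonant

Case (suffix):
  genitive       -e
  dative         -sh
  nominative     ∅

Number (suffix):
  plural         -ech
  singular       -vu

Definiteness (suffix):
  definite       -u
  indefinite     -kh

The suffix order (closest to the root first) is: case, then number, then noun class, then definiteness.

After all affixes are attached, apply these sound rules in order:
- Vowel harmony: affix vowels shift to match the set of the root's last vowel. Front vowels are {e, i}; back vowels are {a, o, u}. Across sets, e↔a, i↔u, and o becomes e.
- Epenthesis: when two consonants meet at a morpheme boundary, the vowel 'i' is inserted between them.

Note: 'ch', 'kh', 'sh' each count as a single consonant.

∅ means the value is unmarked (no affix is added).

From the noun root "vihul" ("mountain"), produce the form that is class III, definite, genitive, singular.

vihulavuufu

Attach case genitive -e → vihule.
Attach number singular -vu → vihulevu.
Attach noun class class III -if (after vowel 'u') → vihulevuif.
Attach definiteness definite -u → vihulevuifu.
Apply vowel harmony: vihulevuifu → vihulavuufu.
Epenthesis: no change.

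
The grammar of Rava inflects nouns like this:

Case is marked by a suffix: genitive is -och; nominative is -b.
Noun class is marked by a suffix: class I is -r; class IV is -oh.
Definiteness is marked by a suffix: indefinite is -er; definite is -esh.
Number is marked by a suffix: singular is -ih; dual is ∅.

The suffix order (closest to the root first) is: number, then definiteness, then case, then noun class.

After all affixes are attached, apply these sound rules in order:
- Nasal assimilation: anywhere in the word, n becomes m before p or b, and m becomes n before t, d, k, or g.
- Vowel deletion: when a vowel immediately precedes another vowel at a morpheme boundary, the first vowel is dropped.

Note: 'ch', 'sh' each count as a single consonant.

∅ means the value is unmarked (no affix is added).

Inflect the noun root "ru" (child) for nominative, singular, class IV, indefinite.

Attach number singular -ih → ruih.
Attach definiteness indefinite -er → ruiher.
Attach case nominative -b → ruiherb.
Attach noun class class IV -oh → ruiherboh.
Nasal assimilation: no change.
Apply vowel deletion: ruiherboh → riherboh.

riherboh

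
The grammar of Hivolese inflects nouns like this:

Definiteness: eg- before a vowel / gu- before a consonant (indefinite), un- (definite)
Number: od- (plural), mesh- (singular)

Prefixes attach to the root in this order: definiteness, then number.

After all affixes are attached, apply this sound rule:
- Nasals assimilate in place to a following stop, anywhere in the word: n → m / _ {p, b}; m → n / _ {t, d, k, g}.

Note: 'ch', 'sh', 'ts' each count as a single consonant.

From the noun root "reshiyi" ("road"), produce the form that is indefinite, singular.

Attach definiteness indefinite gu- (before consonant 'r') → gureshiyi.
Attach number singular mesh- → meshgureshiyi.
Nasal assimilation: no change.

meshgureshiyi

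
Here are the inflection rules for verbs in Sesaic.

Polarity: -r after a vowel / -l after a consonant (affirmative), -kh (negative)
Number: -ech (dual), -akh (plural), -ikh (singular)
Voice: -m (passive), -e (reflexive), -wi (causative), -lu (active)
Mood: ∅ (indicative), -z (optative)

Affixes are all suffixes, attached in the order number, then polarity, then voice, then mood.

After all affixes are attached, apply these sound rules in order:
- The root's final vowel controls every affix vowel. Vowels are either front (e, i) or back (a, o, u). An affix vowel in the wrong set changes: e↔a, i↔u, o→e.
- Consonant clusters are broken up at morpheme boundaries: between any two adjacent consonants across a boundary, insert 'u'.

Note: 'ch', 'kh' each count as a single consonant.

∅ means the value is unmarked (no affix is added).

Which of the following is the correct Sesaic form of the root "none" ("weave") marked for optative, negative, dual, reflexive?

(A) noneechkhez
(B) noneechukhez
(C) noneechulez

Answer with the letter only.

Attach number dual -ech → noneech.
Attach polarity negative -kh → noneechkh.
Attach voice reflexive -e → noneechkhe.
Attach mood optative -z → noneechkhez.
Vowel harmony: no change.
Apply epenthesis: noneechkhez → noneechukhez.
So the correct form is noneechukhez, option (B).
(A) noneechkhez is wrong: it fails to apply the sound rule(s).
(C) noneechulez is wrong: it uses affirmative instead of negative for polarity.

B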